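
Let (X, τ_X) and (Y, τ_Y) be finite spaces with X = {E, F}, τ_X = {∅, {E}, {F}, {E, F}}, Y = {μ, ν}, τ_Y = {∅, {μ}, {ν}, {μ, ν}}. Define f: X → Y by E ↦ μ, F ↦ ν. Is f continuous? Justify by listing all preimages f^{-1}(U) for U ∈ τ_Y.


f IS continuous.

Compute f^{-1}(U) for each U ∈ τ_Y:
  U = ∅: f^{-1}(U) = ∅ ∈ τ_X ✓.
  U = {μ}: f^{-1}(U) = {E} ∈ τ_X ✓.
  U = {ν}: f^{-1}(U) = {F} ∈ τ_X ✓.
  U = {μ, ν}: f^{-1}(U) = {E, F} ∈ τ_X ✓.
Every preimage lies in τ_X, so f IS continuous.


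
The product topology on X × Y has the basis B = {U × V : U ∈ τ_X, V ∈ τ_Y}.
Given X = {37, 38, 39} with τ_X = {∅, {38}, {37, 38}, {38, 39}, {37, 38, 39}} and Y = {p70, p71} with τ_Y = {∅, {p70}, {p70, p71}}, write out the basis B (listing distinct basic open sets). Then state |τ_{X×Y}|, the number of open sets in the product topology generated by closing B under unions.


Basis B = {∅ × ∅, {38} × {p70}, {37, 38} × {p70}, {38} × {p70, p71}, {38, 39} × {p70}, {37, 38, 39} × {p70}, {37, 38} × {p70, p71}, {38, 39} × {p70, p71}, {37, 38, 39} × {p70, p71}}; |τ_{X×Y}| = 14.

Enumerate products U × V with U ∈ τ_X, V ∈ τ_Y (deduplicated):
  ∅ × ∅ = {} (∅)
  {38} × {p70} = {(38,p70)}
  {37, 38} × {p70} = {(37,p70), (38,p70)}
  {38} × {p70, p71} = {(38,p70), (38,p71)}
  {38, 39} × {p70} = {(38,p70), (39,p70)}
  {37, 38, 39} × {p70} = {(37,p70), (38,p70), (39,p70)}
  {37, 38} × {p70, p71} = {(37,p70), (37,p71), (38,p70), (38,p71)}
  {38, 39} × {p70, p71} = {(38,p70), (38,p71), (39,p70), (39,p71)}
  {37, 38, 39} × {p70, p71} = {(37,p70), (37,p71), (38,p70), (38,p71), (39,p70), (39,p71)}
These 9 distinct sets form the basis B.
Close under arbitrary unions to get τ_{X×Y}; counting gives |τ_{X×Y}| = 14.


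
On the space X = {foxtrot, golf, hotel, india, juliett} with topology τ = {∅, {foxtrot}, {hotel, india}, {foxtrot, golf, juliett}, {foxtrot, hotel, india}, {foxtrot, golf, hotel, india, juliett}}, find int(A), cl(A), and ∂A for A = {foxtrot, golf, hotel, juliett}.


int(A) = {foxtrot, golf, juliett}, cl(A) = {foxtrot, golf, hotel, india, juliett}, ∂A = {hotel, india}.

Closed sets in (X, τ) are complements of opens:
  closed(X, τ) = {∅, {golf, juliett}, {hotel, india}, {foxtrot, golf, juliett}, {golf, hotel, india, juliett}, {foxtrot, golf, hotel, india, juliett}}.
int(A) = ⋃ {U ∈ τ : U ⊆ A}. Opens contained in A: ∅, {foxtrot}, {foxtrot, golf, juliett}.
Taking the union of these: int(A) = {foxtrot, golf, juliett}.
cl(A) = ⋂ {C closed : A ⊆ C}. Closed sets containing A: {foxtrot, golf, hotel, india, juliett}.
Intersecting these: cl(A) = {foxtrot, golf, hotel, india, juliett}.
∂A = cl(A) ∖ int(A) = {foxtrot, golf, hotel, india, juliett} ∖ {foxtrot, golf, juliett} = {hotel, india}.


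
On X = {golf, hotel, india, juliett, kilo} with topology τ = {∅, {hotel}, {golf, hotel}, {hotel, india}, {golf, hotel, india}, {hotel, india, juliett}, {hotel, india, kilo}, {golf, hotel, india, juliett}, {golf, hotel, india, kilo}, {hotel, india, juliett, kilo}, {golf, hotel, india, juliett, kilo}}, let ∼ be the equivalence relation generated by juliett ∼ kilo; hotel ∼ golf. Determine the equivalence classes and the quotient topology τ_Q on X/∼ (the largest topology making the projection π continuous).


X/∼ = {[golf=hotel], [india], [juliett=kilo]}; |τ_Q| = 4.

Equivalence classes: [golf=hotel], [india], [juliett=kilo].
Quotient map π: X → X/∼ sends golf ↦ [golf=hotel], hotel ↦ [golf=hotel], india ↦ [india], juliett ↦ [juliett=kilo], kilo ↦ [juliett=kilo].
For each subset V ⊆ X/∼, compute π^{-1}(V) ⊆ X and check whether π^{-1}(V) ∈ τ. V is open in τ_Q iff π^{-1}(V) ∈ τ.
  V = {}: π^{-1}(V) = ∅ ∈ τ ✓.
  V = {[golf=hotel]}: π^{-1}(V) = {golf, hotel} ∈ τ ✓.
  V = {[india]}: π^{-1}(V) = {india} ∉ τ ✗.
  V = {[golf=hotel], [india]}: π^{-1}(V) = {golf, hotel, india} ∈ τ ✓.
  V = {[juliett=kilo]}: π^{-1}(V) = {juliett, kilo} ∉ τ ✗.
  V = {[golf=hotel], [juliett=kilo]}: π^{-1}(V) = {golf, hotel, juliett, kilo} ∉ τ ✗.
  V = {[india], [juliett=kilo]}: π^{-1}(V) = {india, juliett, kilo} ∉ τ ✗.
  V = {[golf=hotel], [india], [juliett=kilo]}: π^{-1}(V) = {golf, hotel, india, juliett, kilo} ∈ τ ✓.
Open sets in the quotient: τ_Q = {{}, {[golf=hotel]}, {[golf=hotel], [india]}, {[golf=hotel], [india], [juliett=kilo]}} (4 elements).


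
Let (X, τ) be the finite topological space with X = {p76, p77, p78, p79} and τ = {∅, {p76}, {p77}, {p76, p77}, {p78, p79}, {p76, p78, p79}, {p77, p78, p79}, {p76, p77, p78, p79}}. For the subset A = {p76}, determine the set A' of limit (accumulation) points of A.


A' = ∅

For each x ∈ X, list the open sets U ∈ τ with x ∈ U, then check whether U ∩ (A ∖ {x}) ≠ ∅ for every such U.
  x = p76: open {p76} ∋ x has {p76} ∩ (A ∖ {p76}) = ∅, so x is NOT a limit point.
  x = p77: open {p77} ∋ x has {p77} ∩ (A ∖ {p77}) = ∅, so x is NOT a limit point.
  x = p78: open {p78, p79} ∋ x has {p78, p79} ∩ (A ∖ {p78}) = ∅, so x is NOT a limit point.
  x = p79: open {p78, p79} ∋ x has {p78, p79} ∩ (A ∖ {p79}) = ∅, so x is NOT a limit point.
Collecting: A' = ∅.


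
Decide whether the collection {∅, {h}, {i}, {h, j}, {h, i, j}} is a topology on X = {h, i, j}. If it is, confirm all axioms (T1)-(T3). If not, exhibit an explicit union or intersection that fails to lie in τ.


τ is NOT a topology on X.

Axiom (T1): ∅ ∈ τ? Yes; X ∈ τ? Yes.
Axiom (T2/T3): check pairwise unions and intersections of members of τ.
Counterexample for (T2): {h} ∪ {i} = {h, i} ∉ τ. Therefore τ is NOT a topology.


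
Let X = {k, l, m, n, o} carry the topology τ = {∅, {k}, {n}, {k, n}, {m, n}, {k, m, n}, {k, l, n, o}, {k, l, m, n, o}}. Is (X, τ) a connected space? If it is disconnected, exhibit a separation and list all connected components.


(X, τ) is connected.

Find clopen sets (U ∈ τ with X ∖ U ∈ τ):
  U = ∅, X ∖ U = {k, l, m, n, o} — both open, so U is clopen.
  U = {k, l, m, n, o}, X ∖ U = ∅ — both open, so U is clopen.
Only trivial clopens (∅ and X) exist, so (X, τ) is connected.
Compute connected components by grouping points that agree on all clopens:
  component: {k, l, m, n, o}


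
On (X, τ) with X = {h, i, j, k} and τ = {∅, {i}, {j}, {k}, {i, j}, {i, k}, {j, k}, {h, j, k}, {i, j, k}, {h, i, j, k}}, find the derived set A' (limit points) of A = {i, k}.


A' = {h}

For each x ∈ X, list the open sets U ∈ τ with x ∈ U, then check whether U ∩ (A ∖ {x}) ≠ ∅ for every such U.
  x = h: opens ∋ x are {h, j, k}, {h, i, j, k}; each meets A ∖ {h}, so x IS a limit point.
  x = i: open {i} ∋ x has {i} ∩ (A ∖ {i}) = ∅, so x is NOT a limit point.
  x = j: open {j} ∋ x has {j} ∩ (A ∖ {j}) = ∅, so x is NOT a limit point.
  x = k: open {k} ∋ x has {k} ∩ (A ∖ {k}) = ∅, so x is NOT a limit point.
Collecting: A' = {h}.


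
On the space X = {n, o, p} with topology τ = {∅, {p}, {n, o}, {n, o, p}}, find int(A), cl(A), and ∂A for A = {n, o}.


int(A) = {n, o}, cl(A) = {n, o}, ∂A = ∅.

Closed sets in (X, τ) are complements of opens:
  closed(X, τ) = {∅, {p}, {n, o}, {n, o, p}}.
int(A) = ⋃ {U ∈ τ : U ⊆ A}. Opens contained in A: ∅, {n, o}.
Taking the union of these: int(A) = {n, o}.
cl(A) = ⋂ {C closed : A ⊆ C}. Closed sets containing A: {n, o}, {n, o, p}.
Intersecting these: cl(A) = {n, o}.
∂A = cl(A) ∖ int(A) = {n, o} ∖ {n, o} = ∅.


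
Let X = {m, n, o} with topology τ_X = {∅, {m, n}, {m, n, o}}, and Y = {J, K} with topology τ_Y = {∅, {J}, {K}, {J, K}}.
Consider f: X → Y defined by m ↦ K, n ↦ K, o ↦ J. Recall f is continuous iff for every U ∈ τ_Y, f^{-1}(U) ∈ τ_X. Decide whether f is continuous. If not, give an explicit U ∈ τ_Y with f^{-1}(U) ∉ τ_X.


f is NOT continuous.

Compute f^{-1}(U) for each U ∈ τ_Y:
  U = ∅: f^{-1}(U) = ∅ ∈ τ_X ✓.
  U = {J}: f^{-1}(U) = {o} ∉ τ_X ✗.
  U = {K}: f^{-1}(U) = {m, n} ∈ τ_X ✓.
  U = {J, K}: f^{-1}(U) = {m, n, o} ∈ τ_X ✓.
Found U = {J} with f^{-1}(U) = {o} not in τ_X. Therefore f is NOT continuous.


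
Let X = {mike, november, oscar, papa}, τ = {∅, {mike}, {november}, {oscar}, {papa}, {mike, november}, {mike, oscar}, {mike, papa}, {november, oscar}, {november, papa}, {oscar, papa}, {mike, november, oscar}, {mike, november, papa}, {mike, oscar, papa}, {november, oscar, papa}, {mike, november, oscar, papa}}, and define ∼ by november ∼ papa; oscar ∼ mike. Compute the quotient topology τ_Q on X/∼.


X/∼ = {[mike=oscar], [november=papa]}; |τ_Q| = 4.

Equivalence classes: [mike=oscar], [november=papa].
Quotient map π: X → X/∼ sends mike ↦ [mike=oscar], november ↦ [november=papa], oscar ↦ [mike=oscar], papa ↦ [november=papa].
For each subset V ⊆ X/∼, compute π^{-1}(V) ⊆ X and check whether π^{-1}(V) ∈ τ. V is open in τ_Q iff π^{-1}(V) ∈ τ.
  V = {}: π^{-1}(V) = ∅ ∈ τ ✓.
  V = {[mike=oscar]}: π^{-1}(V) = {mike, oscar} ∈ τ ✓.
  V = {[november=papa]}: π^{-1}(V) = {november, papa} ∈ τ ✓.
  V = {[mike=oscar], [november=papa]}: π^{-1}(V) = {mike, november, oscar, papa} ∈ τ ✓.
Open sets in the quotient: τ_Q = {{}, {[mike=oscar]}, {[november=papa]}, {[mike=oscar], [november=papa]}} (4 elements).


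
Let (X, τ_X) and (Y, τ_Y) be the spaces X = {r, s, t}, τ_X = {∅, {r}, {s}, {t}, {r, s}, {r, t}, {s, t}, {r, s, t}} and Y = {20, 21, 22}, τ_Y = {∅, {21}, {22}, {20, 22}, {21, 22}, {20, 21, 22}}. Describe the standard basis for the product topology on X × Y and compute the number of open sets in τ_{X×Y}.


Basis B = {∅ × ∅, {r} × {21}, {r} × {22}, {s} × {21}, {s} × {22}, {t} × {21}, {t} × {22}, {r} × {20, 22}, {r} × {21, 22}, {r, s} × {21}, {r, t} × {21}, {r, s} × {22}, {r, t} × {22}, {s} × {20, 22}, {s} × {21, 22}, {s, t} × {21}, {s, t} × {22}, {t} × {20, 22}, {t} × {21, 22}, {r} × {20, 21, 22}, {r, s, t} × {21}, {r, s, t} × {22}, {s} × {20, 21, 22}, {t} × {20, 21, 22}, {r, s} × {20, 22}, {r, t} × {20, 22}, {r, s} × {21, 22}, {r, t} × {21, 22}, {s, t} × {20, 22}, {s, t} × {21, 22}, {r, s} × {20, 21, 22}, {r, t} × {20, 21, 22}, {r, s, t} × {20, 22}, {r, s, t} × {21, 22}, {s, t} × {20, 21, 22}, {r, s, t} × {20, 21, 22}}; |τ_{X×Y}| = 216.

Enumerate products U × V with U ∈ τ_X, V ∈ τ_Y (deduplicated):
  ∅ × ∅ = {} (∅)
  {r} × {21} = {(r,21)}
  {r} × {22} = {(r,22)}
  {s} × {21} = {(s,21)}
  {s} × {22} = {(s,22)}
  {t} × {21} = {(t,21)}
  {t} × {22} = {(t,22)}
  {r} × {20, 22} = {(r,20), (r,22)}
  {r} × {21, 22} = {(r,21), (r,22)}
  {r, s} × {21} = {(r,21), (s,21)}
  {r, t} × {21} = {(r,21), (t,21)}
  {r, s} × {22} = {(r,22), (s,22)}
  {r, t} × {22} = {(r,22), (t,22)}
  {s} × {20, 22} = {(s,20), (s,22)}
  {s} × {21, 22} = {(s,21), (s,22)}
  {s, t} × {21} = {(s,21), (t,21)}
  {s, t} × {22} = {(s,22), (t,22)}
  {t} × {20, 22} = {(t,20), (t,22)}
  {t} × {21, 22} = {(t,21), (t,22)}
  {r} × {20, 21, 22} = {(r,20), (r,21), (r,22)}
  {r, s, t} × {21} = {(r,21), (s,21), (t,21)}
  {r, s, t} × {22} = {(r,22), (s,22), (t,22)}
  {s} × {20, 21, 22} = {(s,20), (s,21), (s,22)}
  {t} × {20, 21, 22} = {(t,20), (t,21), (t,22)}
  {r, s} × {20, 22} = {(r,20), (r,22), (s,20), (s,22)}
  {r, t} × {20, 22} = {(r,20), (r,22), (t,20), (t,22)}
  {r, s} × {21, 22} = {(r,21), (r,22), (s,21), (s,22)}
  {r, t} × {21, 22} = {(r,21), (r,22), (t,21), (t,22)}
  {s, t} × {20, 22} = {(s,20), (s,22), (t,20), (t,22)}
  {s, t} × {21, 22} = {(s,21), (s,22), (t,21), (t,22)}
  {r, s} × {20, 21, 22} = {(r,20), (r,21), (r,22), (s,20), (s,21), (s,22)}
  {r, t} × {20, 21, 22} = {(r,20), (r,21), (r,22), (t,20), (t,21), (t,22)}
  {r, s, t} × {20, 22} = {(r,20), (r,22), (s,20), (s,22), (t,20), (t,22)}
  {r, s, t} × {21, 22} = {(r,21), (r,22), (s,21), (s,22), (t,21), (t,22)}
  {s, t} × {20, 21, 22} = {(s,20), (s,21), (s,22), (t,20), (t,21), (t,22)}
  {r, s, t} × {20, 21, 22} = {(r,20), (r,21), (r,22), (s,20), (s,21), (s,22), (t,20), (t,21), (t,22)}
These 36 distinct sets form the basis B.
Close under arbitrary unions to get τ_{X×Y}; counting gives |τ_{X×Y}| = 216.


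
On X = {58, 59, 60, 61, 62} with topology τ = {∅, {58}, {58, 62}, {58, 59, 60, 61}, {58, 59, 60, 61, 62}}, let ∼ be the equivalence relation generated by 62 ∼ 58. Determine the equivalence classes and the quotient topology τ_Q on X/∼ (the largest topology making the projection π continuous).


X/∼ = {[58=62], [59], [60], [61]}; |τ_Q| = 3.

Equivalence classes: [58=62], [59], [60], [61].
Quotient map π: X → X/∼ sends 58 ↦ [58=62], 59 ↦ [59], 60 ↦ [60], 61 ↦ [61], 62 ↦ [58=62].
For each subset V ⊆ X/∼, compute π^{-1}(V) ⊆ X and check whether π^{-1}(V) ∈ τ. V is open in τ_Q iff π^{-1}(V) ∈ τ.
  V = {}: π^{-1}(V) = ∅ ∈ τ ✓.
  V = {[58=62]}: π^{-1}(V) = {58, 62} ∈ τ ✓.
  V = {[59]}: π^{-1}(V) = {59} ∉ τ ✗.
  V = {[58=62], [59]}: π^{-1}(V) = {58, 59, 62} ∉ τ ✗.
  V = {[60]}: π^{-1}(V) = {60} ∉ τ ✗.
  V = {[58=62], [60]}: π^{-1}(V) = {58, 60, 62} ∉ τ ✗.
  V = {[59], [60]}: π^{-1}(V) = {59, 60} ∉ τ ✗.
  V = {[58=62], [59], [60]}: π^{-1}(V) = {58, 59, 60, 62} ∉ τ ✗.
  V = {[61]}: π^{-1}(V) = {61} ∉ τ ✗.
  V = {[58=62], [61]}: π^{-1}(V) = {58, 61, 62} ∉ τ ✗.
  V = {[59], [61]}: π^{-1}(V) = {59, 61} ∉ τ ✗.
  V = {[58=62], [59], [61]}: π^{-1}(V) = {58, 59, 61, 62} ∉ τ ✗.
  V = {[60], [61]}: π^{-1}(V) = {60, 61} ∉ τ ✗.
  V = {[58=62], [60], [61]}: π^{-1}(V) = {58, 60, 61, 62} ∉ τ ✗.
  V = {[59], [60], [61]}: π^{-1}(V) = {59, 60, 61} ∉ τ ✗.
  V = {[58=62], [59], [60], [61]}: π^{-1}(V) = {58, 59, 60, 61, 62} ∈ τ ✓.
Open sets in the quotient: τ_Q = {{}, {[58=62]}, {[58=62], [59], [60], [61]}} (3 elements).


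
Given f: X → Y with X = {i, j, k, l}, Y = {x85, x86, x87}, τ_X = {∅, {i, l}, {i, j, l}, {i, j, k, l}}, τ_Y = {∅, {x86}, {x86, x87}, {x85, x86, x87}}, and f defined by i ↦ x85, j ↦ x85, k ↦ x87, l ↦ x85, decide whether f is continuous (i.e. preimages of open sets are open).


f is NOT continuous.

Compute f^{-1}(U) for each U ∈ τ_Y:
  U = ∅: f^{-1}(U) = ∅ ∈ τ_X ✓.
  U = {x86}: f^{-1}(U) = ∅ ∈ τ_X ✓.
  U = {x86, x87}: f^{-1}(U) = {k} ∉ τ_X ✗.
  U = {x85, x86, x87}: f^{-1}(U) = {i, j, k, l} ∈ τ_X ✓.
Found U = {x86, x87} with f^{-1}(U) = {k} not in τ_X. Therefore f is NOT continuous.


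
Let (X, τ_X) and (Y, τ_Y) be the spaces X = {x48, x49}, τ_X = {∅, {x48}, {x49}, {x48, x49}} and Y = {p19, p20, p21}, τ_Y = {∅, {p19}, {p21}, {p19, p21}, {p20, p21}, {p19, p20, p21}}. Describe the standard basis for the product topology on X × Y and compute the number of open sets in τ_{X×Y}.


Basis B = {∅ × ∅, {x48} × {p19}, {x48} × {p21}, {x49} × {p19}, {x49} × {p21}, {x48} × {p19, p21}, {x48, x49} × {p19}, {x48} × {p20, p21}, {x48, x49} × {p21}, {x49} × {p19, p21}, {x49} × {p20, p21}, {x48} × {p19, p20, p21}, {x49} × {p19, p20, p21}, {x48, x49} × {p19, p21}, {x48, x49} × {p20, p21}, {x48, x49} × {p19, p20, p21}}; |τ_{X×Y}| = 36.

Enumerate products U × V with U ∈ τ_X, V ∈ τ_Y (deduplicated):
  ∅ × ∅ = {} (∅)
  {x48} × {p19} = {(x48,p19)}
  {x48} × {p21} = {(x48,p21)}
  {x49} × {p19} = {(x49,p19)}
  {x49} × {p21} = {(x49,p21)}
  {x48} × {p19, p21} = {(x48,p19), (x48,p21)}
  {x48, x49} × {p19} = {(x48,p19), (x49,p19)}
  {x48} × {p20, p21} = {(x48,p20), (x48,p21)}
  {x48, x49} × {p21} = {(x48,p21), (x49,p21)}
  {x49} × {p19, p21} = {(x49,p19), (x49,p21)}
  {x49} × {p20, p21} = {(x49,p20), (x49,p21)}
  {x48} × {p19, p20, p21} = {(x48,p19), (x48,p20), (x48,p21)}
  {x49} × {p19, p20, p21} = {(x49,p19), (x49,p20), (x49,p21)}
  {x48, x49} × {p19, p21} = {(x48,p19), (x48,p21), (x49,p19), (x49,p21)}
  {x48, x49} × {p20, p21} = {(x48,p20), (x48,p21), (x49,p20), (x49,p21)}
  {x48, x49} × {p19, p20, p21} = {(x48,p19), (x48,p20), (x48,p21), (x49,p19), (x49,p20), (x49,p21)}
These 16 distinct sets form the basis B.
Close under arbitrary unions to get τ_{X×Y}; counting gives |τ_{X×Y}| = 36.


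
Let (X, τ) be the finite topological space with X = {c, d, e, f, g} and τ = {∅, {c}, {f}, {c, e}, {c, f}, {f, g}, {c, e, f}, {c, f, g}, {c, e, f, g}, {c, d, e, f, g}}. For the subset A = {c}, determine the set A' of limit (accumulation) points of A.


A' = {d, e}

For each x ∈ X, list the open sets U ∈ τ with x ∈ U, then check whether U ∩ (A ∖ {x}) ≠ ∅ for every such U.
  x = c: open {c} ∋ x has {c} ∩ (A ∖ {c}) = ∅, so x is NOT a limit point.
  x = d: opens ∋ x are {c, d, e, f, g}; each meets A ∖ {d}, so x IS a limit point.
  x = e: opens ∋ x are {c, e}, {c, e, f}, {c, e, f, g}, {c, d, e, f, g}; each meets A ∖ {e}, so x IS a limit point.
  x = f: open {f} ∋ x has {f} ∩ (A ∖ {f}) = ∅, so x is NOT a limit point.
  x = g: open {f, g} ∋ x has {f, g} ∩ (A ∖ {g}) = ∅, so x is NOT a limit point.
Collecting: A' = {d, e}.


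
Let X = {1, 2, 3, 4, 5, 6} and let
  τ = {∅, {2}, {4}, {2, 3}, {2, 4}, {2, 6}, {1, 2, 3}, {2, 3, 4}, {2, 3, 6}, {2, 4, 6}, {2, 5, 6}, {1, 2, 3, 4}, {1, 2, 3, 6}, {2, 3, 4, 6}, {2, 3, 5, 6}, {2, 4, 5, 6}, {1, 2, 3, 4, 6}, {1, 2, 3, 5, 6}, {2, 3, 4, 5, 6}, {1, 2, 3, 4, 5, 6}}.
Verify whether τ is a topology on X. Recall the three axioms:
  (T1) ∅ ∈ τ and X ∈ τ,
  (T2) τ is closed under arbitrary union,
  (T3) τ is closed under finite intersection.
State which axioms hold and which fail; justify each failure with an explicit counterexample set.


τ IS a topology on X.

Axiom (T1): ∅ ∈ τ? Yes; X ∈ τ? Yes.
Axiom (T2/T3): check pairwise unions and intersections of members of τ.
All pairwise intersections and unions checked — each lies in τ. Therefore τ satisfies (T1), (T2), (T3): it IS a topology on X.


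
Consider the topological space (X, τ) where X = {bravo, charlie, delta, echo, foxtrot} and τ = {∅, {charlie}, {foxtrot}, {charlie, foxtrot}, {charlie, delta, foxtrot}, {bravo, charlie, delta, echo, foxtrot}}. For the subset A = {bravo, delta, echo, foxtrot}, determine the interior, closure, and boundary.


int(A) = {foxtrot}, cl(A) = {bravo, delta, echo, foxtrot}, ∂A = {bravo, delta, echo}.

Closed sets in (X, τ) are complements of opens:
  closed(X, τ) = {∅, {bravo, echo}, {bravo, delta, echo}, {bravo, charlie, delta, echo}, {bravo, delta, echo, foxtrot}, {bravo, charlie, delta, echo, foxtrot}}.
int(A) = ⋃ {U ∈ τ : U ⊆ A}. Opens contained in A: ∅, {foxtrot}.
Taking the union of these: int(A) = {foxtrot}.
cl(A) = ⋂ {C closed : A ⊆ C}. Closed sets containing A: {bravo, delta, echo, foxtrot}, {bravo, charlie, delta, echo, foxtrot}.
Intersecting these: cl(A) = {bravo, delta, echo, foxtrot}.
∂A = cl(A) ∖ int(A) = {bravo, delta, echo, foxtrot} ∖ {foxtrot} = {bravo, delta, echo}.


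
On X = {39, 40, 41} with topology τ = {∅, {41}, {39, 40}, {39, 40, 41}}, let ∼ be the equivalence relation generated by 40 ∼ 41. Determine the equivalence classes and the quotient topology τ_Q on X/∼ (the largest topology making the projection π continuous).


X/∼ = {[39], [40=41]}; |τ_Q| = 2.

Equivalence classes: [39], [40=41].
Quotient map π: X → X/∼ sends 39 ↦ [39], 40 ↦ [40=41], 41 ↦ [40=41].
For each subset V ⊆ X/∼, compute π^{-1}(V) ⊆ X and check whether π^{-1}(V) ∈ τ. V is open in τ_Q iff π^{-1}(V) ∈ τ.
  V = {}: π^{-1}(V) = ∅ ∈ τ ✓.
  V = {[39]}: π^{-1}(V) = {39} ∉ τ ✗.
  V = {[40=41]}: π^{-1}(V) = {40, 41} ∉ τ ✗.
  V = {[39], [40=41]}: π^{-1}(V) = {39, 40, 41} ∈ τ ✓.
Open sets in the quotient: τ_Q = {{}, {[39], [40=41]}} (2 elements).


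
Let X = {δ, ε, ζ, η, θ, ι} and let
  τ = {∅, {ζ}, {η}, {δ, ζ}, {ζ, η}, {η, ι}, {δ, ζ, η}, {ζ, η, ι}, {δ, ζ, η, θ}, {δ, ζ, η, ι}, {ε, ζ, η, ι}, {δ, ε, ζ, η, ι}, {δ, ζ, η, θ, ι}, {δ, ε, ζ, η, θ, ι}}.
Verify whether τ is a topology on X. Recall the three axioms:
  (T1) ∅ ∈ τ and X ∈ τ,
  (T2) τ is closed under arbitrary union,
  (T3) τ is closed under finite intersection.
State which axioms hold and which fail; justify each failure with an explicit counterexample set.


τ IS a topology on X.

Axiom (T1): ∅ ∈ τ? Yes; X ∈ τ? Yes.
Axiom (T2/T3): check pairwise unions and intersections of members of τ.
All pairwise intersections and unions checked — each lies in τ. Therefore τ satisfies (T1), (T2), (T3): it IS a topology on X.


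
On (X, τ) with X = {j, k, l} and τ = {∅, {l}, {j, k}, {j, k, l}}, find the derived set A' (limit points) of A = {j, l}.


A' = {k}

For each x ∈ X, list the open sets U ∈ τ with x ∈ U, then check whether U ∩ (A ∖ {x}) ≠ ∅ for every such U.
  x = j: open {j, k} ∋ x has {j, k} ∩ (A ∖ {j}) = ∅, so x is NOT a limit point.
  x = k: opens ∋ x are {j, k}, {j, k, l}; each meets A ∖ {k}, so x IS a limit point.
  x = l: open {l} ∋ x has {l} ∩ (A ∖ {l}) = ∅, so x is NOT a limit point.
Collecting: A' = {k}.


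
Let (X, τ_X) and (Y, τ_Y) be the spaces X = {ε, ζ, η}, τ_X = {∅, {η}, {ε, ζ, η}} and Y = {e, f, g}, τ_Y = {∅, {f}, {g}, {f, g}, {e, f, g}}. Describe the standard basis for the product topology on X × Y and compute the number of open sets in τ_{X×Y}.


Basis B = {∅ × ∅, {η} × {f}, {η} × {g}, {η} × {f, g}, {ε, ζ, η} × {f}, {ε, ζ, η} × {g}, {η} × {e, f, g}, {ε, ζ, η} × {f, g}, {ε, ζ, η} × {e, f, g}}; |τ_{X×Y}| = 14.

Enumerate products U × V with U ∈ τ_X, V ∈ τ_Y (deduplicated):
  ∅ × ∅ = {} (∅)
  {η} × {f} = {(η,f)}
  {η} × {g} = {(η,g)}
  {η} × {f, g} = {(η,f), (η,g)}
  {ε, ζ, η} × {f} = {(ε,f), (ζ,f), (η,f)}
  {ε, ζ, η} × {g} = {(ε,g), (ζ,g), (η,g)}
  {η} × {e, f, g} = {(η,e), (η,f), (η,g)}
  {ε, ζ, η} × {f, g} = {(ε,f), (ε,g), (ζ,f), (ζ,g), (η,f), (η,g)}
  {ε, ζ, η} × {e, f, g} = {(ε,e), (ε,f), (ε,g), (ζ,e), (ζ,f), (ζ,g), (η,e), (η,f), (η,g)}
These 9 distinct sets form the basis B.
Close under arbitrary unions to get τ_{X×Y}; counting gives |τ_{X×Y}| = 14.


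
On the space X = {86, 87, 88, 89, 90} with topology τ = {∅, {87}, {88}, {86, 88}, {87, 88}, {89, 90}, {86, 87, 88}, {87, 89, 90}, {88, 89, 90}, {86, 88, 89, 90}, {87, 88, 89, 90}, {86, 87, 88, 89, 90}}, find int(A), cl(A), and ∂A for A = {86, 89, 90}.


int(A) = {89, 90}, cl(A) = {86, 89, 90}, ∂A = {86}.

Closed sets in (X, τ) are complements of opens:
  closed(X, τ) = {∅, {86}, {87}, {86, 87}, {86, 88}, {89, 90}, {86, 87, 88}, {86, 89, 90}, {87, 89, 90}, {86, 87, 89, 90}, {86, 88, 89, 90}, {86, 87, 88, 89, 90}}.
int(A) = ⋃ {U ∈ τ : U ⊆ A}. Opens contained in A: ∅, {89, 90}.
Taking the union of these: int(A) = {89, 90}.
cl(A) = ⋂ {C closed : A ⊆ C}. Closed sets containing A: {86, 89, 90}, {86, 87, 89, 90}, {86, 88, 89, 90}, {86, 87, 88, 89, 90}.
Intersecting these: cl(A) = {86, 89, 90}.
∂A = cl(A) ∖ int(A) = {86, 89, 90} ∖ {89, 90} = {86}.


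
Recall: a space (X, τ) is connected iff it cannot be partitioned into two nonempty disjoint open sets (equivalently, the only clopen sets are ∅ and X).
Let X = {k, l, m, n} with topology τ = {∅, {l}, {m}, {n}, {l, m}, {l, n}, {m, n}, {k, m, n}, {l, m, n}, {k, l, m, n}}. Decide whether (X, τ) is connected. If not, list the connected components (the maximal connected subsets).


(X, τ) is disconnected; components = [{l}, {k, m, n}].

Find clopen sets (U ∈ τ with X ∖ U ∈ τ):
  U = ∅, X ∖ U = {k, l, m, n} — both open, so U is clopen.
  U = {l}, X ∖ U = {k, m, n} — both open, so U is clopen.
  U = {k, m, n}, X ∖ U = {l} — both open, so U is clopen.
  U = {k, l, m, n}, X ∖ U = ∅ — both open, so U is clopen.
Nontrivial clopen(s) exist: e.g. {k, m, n}. So (X, τ) is disconnected.
Compute connected components by grouping points that agree on all clopens:
  component: {l}
  component: {k, m, n}


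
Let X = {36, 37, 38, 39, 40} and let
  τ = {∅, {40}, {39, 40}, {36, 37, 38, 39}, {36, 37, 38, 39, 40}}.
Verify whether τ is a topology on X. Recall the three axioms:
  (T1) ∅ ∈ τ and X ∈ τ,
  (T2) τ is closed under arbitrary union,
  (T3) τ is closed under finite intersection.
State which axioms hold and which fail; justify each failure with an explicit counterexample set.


τ is NOT a topology on X.

Axiom (T1): ∅ ∈ τ? Yes; X ∈ τ? Yes.
Axiom (T2/T3): check pairwise unions and intersections of members of τ.
Counterexample for (T3): {39, 40} ∩ {36, 37, 38, 39} = {39} ∉ τ. Therefore τ is NOT a topology.


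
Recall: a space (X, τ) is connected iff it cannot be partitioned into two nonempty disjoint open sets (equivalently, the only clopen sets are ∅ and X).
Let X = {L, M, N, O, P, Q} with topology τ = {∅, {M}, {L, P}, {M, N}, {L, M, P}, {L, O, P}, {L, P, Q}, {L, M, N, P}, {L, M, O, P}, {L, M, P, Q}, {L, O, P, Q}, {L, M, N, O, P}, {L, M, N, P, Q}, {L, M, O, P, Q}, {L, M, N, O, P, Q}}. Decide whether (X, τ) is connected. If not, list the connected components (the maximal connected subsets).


(X, τ) is disconnected; components = [{M, N}, {L, O, P, Q}].

Find clopen sets (U ∈ τ with X ∖ U ∈ τ):
  U = ∅, X ∖ U = {L, M, N, O, P, Q} — both open, so U is clopen.
  U = {M, N}, X ∖ U = {L, O, P, Q} — both open, so U is clopen.
  U = {L, O, P, Q}, X ∖ U = {M, N} — both open, so U is clopen.
  U = {L, M, N, O, P, Q}, X ∖ U = ∅ — both open, so U is clopen.
Nontrivial clopen(s) exist: e.g. {L, O, P, Q}. So (X, τ) is disconnected.
Compute connected components by grouping points that agree on all clopens:
  component: {M, N}
  component: {L, O, P, Q}


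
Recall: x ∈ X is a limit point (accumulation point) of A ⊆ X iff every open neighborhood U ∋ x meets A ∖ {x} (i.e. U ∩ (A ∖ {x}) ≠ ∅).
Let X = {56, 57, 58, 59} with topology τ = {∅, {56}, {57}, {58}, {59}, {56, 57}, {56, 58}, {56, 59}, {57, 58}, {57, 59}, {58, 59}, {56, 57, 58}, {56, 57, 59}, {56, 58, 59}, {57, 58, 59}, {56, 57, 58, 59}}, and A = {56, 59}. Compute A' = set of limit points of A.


A' = ∅

For each x ∈ X, list the open sets U ∈ τ with x ∈ U, then check whether U ∩ (A ∖ {x}) ≠ ∅ for every such U.
  x = 56: open {56} ∋ x has {56} ∩ (A ∖ {56}) = ∅, so x is NOT a limit point.
  x = 57: open {57} ∋ x has {57} ∩ (A ∖ {57}) = ∅, so x is NOT a limit point.
  x = 58: open {58} ∋ x has {58} ∩ (A ∖ {58}) = ∅, so x is NOT a limit point.
  x = 59: open {59} ∋ x has {59} ∩ (A ∖ {59}) = ∅, so x is NOT a limit point.
Collecting: A' = ∅.


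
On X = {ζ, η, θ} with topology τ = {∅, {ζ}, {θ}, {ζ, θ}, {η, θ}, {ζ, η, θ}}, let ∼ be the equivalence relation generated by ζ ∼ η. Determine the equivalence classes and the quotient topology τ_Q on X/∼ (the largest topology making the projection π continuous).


X/∼ = {[ζ=η], [θ]}; |τ_Q| = 3.

Equivalence classes: [ζ=η], [θ].
Quotient map π: X → X/∼ sends ζ ↦ [ζ=η], η ↦ [ζ=η], θ ↦ [θ].
For each subset V ⊆ X/∼, compute π^{-1}(V) ⊆ X and check whether π^{-1}(V) ∈ τ. V is open in τ_Q iff π^{-1}(V) ∈ τ.
  V = {}: π^{-1}(V) = ∅ ∈ τ ✓.
  V = {[ζ=η]}: π^{-1}(V) = {ζ, η} ∉ τ ✗.
  V = {[θ]}: π^{-1}(V) = {θ} ∈ τ ✓.
  V = {[ζ=η], [θ]}: π^{-1}(V) = {ζ, η, θ} ∈ τ ✓.
Open sets in the quotient: τ_Q = {{}, {[θ]}, {[ζ=η], [θ]}} (3 elements).


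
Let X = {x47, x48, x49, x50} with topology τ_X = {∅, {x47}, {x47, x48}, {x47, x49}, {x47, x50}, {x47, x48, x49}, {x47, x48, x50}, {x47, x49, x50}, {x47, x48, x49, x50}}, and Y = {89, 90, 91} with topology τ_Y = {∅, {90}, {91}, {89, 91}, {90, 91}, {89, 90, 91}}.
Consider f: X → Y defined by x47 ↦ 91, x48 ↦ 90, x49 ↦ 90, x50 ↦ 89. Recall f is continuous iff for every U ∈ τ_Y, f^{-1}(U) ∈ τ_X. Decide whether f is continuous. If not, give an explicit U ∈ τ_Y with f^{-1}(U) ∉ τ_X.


f is NOT continuous.

Compute f^{-1}(U) for each U ∈ τ_Y:
  U = ∅: f^{-1}(U) = ∅ ∈ τ_X ✓.
  U = {90}: f^{-1}(U) = {x48, x49} ∉ τ_X ✗.
  U = {91}: f^{-1}(U) = {x47} ∈ τ_X ✓.
  U = {89, 91}: f^{-1}(U) = {x47, x50} ∈ τ_X ✓.
  U = {90, 91}: f^{-1}(U) = {x47, x48, x49} ∈ τ_X ✓.
  U = {89, 90, 91}: f^{-1}(U) = {x47, x48, x49, x50} ∈ τ_X ✓.
Found U = {90} with f^{-1}(U) = {x48, x49} not in τ_X. Therefore f is NOT continuous.


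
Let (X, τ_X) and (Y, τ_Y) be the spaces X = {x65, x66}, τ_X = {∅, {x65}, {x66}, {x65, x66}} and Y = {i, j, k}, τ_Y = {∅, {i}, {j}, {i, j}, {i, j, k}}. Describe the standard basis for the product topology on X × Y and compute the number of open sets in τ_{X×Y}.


Basis B = {∅ × ∅, {x65} × {i}, {x65} × {j}, {x66} × {i}, {x66} × {j}, {x65} × {i, j}, {x65, x66} × {i}, {x65, x66} × {j}, {x66} × {i, j}, {x65} × {i, j, k}, {x66} × {i, j, k}, {x65, x66} × {i, j}, {x65, x66} × {i, j, k}}; |τ_{X×Y}| = 25.

Enumerate products U × V with U ∈ τ_X, V ∈ τ_Y (deduplicated):
  ∅ × ∅ = {} (∅)
  {x65} × {i} = {(x65,i)}
  {x65} × {j} = {(x65,j)}
  {x66} × {i} = {(x66,i)}
  {x66} × {j} = {(x66,j)}
  {x65} × {i, j} = {(x65,i), (x65,j)}
  {x65, x66} × {i} = {(x65,i), (x66,i)}
  {x65, x66} × {j} = {(x65,j), (x66,j)}
  {x66} × {i, j} = {(x66,i), (x66,j)}
  {x65} × {i, j, k} = {(x65,i), (x65,j), (x65,k)}
  {x66} × {i, j, k} = {(x66,i), (x66,j), (x66,k)}
  {x65, x66} × {i, j} = {(x65,i), (x65,j), (x66,i), (x66,j)}
  {x65, x66} × {i, j, k} = {(x65,i), (x65,j), (x65,k), (x66,i), (x66,j), (x66,k)}
These 13 distinct sets form the basis B.
Close under arbitrary unions to get τ_{X×Y}; counting gives |τ_{X×Y}| = 25.


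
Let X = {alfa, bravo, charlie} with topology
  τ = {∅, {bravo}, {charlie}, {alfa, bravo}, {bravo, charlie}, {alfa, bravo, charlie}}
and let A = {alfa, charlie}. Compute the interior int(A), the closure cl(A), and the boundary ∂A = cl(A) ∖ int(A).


int(A) = {charlie}, cl(A) = {alfa, charlie}, ∂A = {alfa}.

Closed sets in (X, τ) are complements of opens:
  closed(X, τ) = {∅, {alfa}, {charlie}, {alfa, bravo}, {alfa, charlie}, {alfa, bravo, charlie}}.
int(A) = ⋃ {U ∈ τ : U ⊆ A}. Opens contained in A: ∅, {charlie}.
Taking the union of these: int(A) = {charlie}.
cl(A) = ⋂ {C closed : A ⊆ C}. Closed sets containing A: {alfa, charlie}, {alfa, bravo, charlie}.
Intersecting these: cl(A) = {alfa, charlie}.
∂A = cl(A) ∖ int(A) = {alfa, charlie} ∖ {charlie} = {alfa}.


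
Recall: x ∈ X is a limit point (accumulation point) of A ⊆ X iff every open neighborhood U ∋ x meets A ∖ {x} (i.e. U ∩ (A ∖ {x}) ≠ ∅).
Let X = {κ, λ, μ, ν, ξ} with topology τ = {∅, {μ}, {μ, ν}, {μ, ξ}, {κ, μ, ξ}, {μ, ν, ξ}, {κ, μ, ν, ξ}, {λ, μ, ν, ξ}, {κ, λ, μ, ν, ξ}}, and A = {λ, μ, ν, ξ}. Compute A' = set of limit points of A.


A' = {κ, λ, ν, ξ}

For each x ∈ X, list the open sets U ∈ τ with x ∈ U, then check whether U ∩ (A ∖ {x}) ≠ ∅ for every such U.
  x = κ: opens ∋ x are {κ, μ, ξ}, {κ, μ, ν, ξ}, {κ, λ, μ, ν, ξ}; each meets A ∖ {κ}, so x IS a limit point.
  x = λ: opens ∋ x are {λ, μ, ν, ξ}, {κ, λ, μ, ν, ξ}; each meets A ∖ {λ}, so x IS a limit point.
  x = μ: open {μ} ∋ x has {μ} ∩ (A ∖ {μ}) = ∅, so x is NOT a limit point.
  x = ν: opens ∋ x are {μ, ν}, {μ, ν, ξ}, {κ, μ, ν, ξ}, {λ, μ, ν, ξ}, {κ, λ, μ, ν, ξ}; each meets A ∖ {ν}, so x IS a limit point.
  x = ξ: opens ∋ x are {μ, ξ}, {κ, μ, ξ}, {μ, ν, ξ}, {κ, μ, ν, ξ}, {λ, μ, ν, ξ}, {κ, λ, μ, ν, ξ}; each meets A ∖ {ξ}, so x IS a limit point.
Collecting: A' = {κ, λ, ν, ξ}.


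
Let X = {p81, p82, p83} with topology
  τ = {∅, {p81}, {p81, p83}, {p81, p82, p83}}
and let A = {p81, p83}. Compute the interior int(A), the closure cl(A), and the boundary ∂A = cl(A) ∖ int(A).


int(A) = {p81, p83}, cl(A) = {p81, p82, p83}, ∂A = {p82}.

Closed sets in (X, τ) are complements of opens:
  closed(X, τ) = {∅, {p82}, {p82, p83}, {p81, p82, p83}}.
int(A) = ⋃ {U ∈ τ : U ⊆ A}. Opens contained in A: ∅, {p81}, {p81, p83}.
Taking the union of these: int(A) = {p81, p83}.
cl(A) = ⋂ {C closed : A ⊆ C}. Closed sets containing A: {p81, p82, p83}.
Intersecting these: cl(A) = {p81, p82, p83}.
∂A = cl(A) ∖ int(A) = {p81, p82, p83} ∖ {p81, p83} = {p82}.


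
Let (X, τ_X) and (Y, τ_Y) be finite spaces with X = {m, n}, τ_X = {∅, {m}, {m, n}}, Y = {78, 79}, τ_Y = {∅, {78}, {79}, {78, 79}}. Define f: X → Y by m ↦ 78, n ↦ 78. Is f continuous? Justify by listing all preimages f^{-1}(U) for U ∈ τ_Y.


f IS continuous.

Compute f^{-1}(U) for each U ∈ τ_Y:
  U = ∅: f^{-1}(U) = ∅ ∈ τ_X ✓.
  U = {78}: f^{-1}(U) = {m, n} ∈ τ_X ✓.
  U = {79}: f^{-1}(U) = ∅ ∈ τ_X ✓.
  U = {78, 79}: f^{-1}(U) = {m, n} ∈ τ_X ✓.
Every preimage lies in τ_X, so f IS continuous.


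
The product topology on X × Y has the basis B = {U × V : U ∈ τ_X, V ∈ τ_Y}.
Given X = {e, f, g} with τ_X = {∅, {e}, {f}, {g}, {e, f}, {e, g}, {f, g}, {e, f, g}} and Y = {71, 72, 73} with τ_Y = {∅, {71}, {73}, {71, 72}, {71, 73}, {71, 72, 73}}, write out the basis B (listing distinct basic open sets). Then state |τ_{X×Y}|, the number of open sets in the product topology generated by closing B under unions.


Basis B = {∅ × ∅, {e} × {71}, {e} × {73}, {f} × {71}, {f} × {73}, {g} × {71}, {g} × {73}, {e} × {71, 72}, {e} × {71, 73}, {e, f} × {71}, {e, g} × {71}, {e, f} × {73}, {e, g} × {73}, {f} × {71, 72}, {f} × {71, 73}, {f, g} × {71}, {f, g} × {73}, {g} × {71, 72}, {g} × {71, 73}, {e} × {71, 72, 73}, {e, f, g} × {71}, {e, f, g} × {73}, {f} × {71, 72, 73}, {g} × {71, 72, 73}, {e, f} × {71, 72}, {e, g} × {71, 72}, {e, f} × {71, 73}, {e, g} × {71, 73}, {f, g} × {71, 72}, {f, g} × {71, 73}, {e, f} × {71, 72, 73}, {e, g} × {71, 72, 73}, {e, f, g} × {71, 72}, {e, f, g} × {71, 73}, {f, g} × {71, 72, 73}, {e, f, g} × {71, 72, 73}}; |τ_{X×Y}| = 216.

Enumerate products U × V with U ∈ τ_X, V ∈ τ_Y (deduplicated):
  ∅ × ∅ = {} (∅)
  {e} × {71} = {(e,71)}
  {e} × {73} = {(e,73)}
  {f} × {71} = {(f,71)}
  {f} × {73} = {(f,73)}
  {g} × {71} = {(g,71)}
  {g} × {73} = {(g,73)}
  {e} × {71, 72} = {(e,71), (e,72)}
  {e} × {71, 73} = {(e,71), (e,73)}
  {e, f} × {71} = {(e,71), (f,71)}
  {e, g} × {71} = {(e,71), (g,71)}
  {e, f} × {73} = {(e,73), (f,73)}
  {e, g} × {73} = {(e,73), (g,73)}
  {f} × {71, 72} = {(f,71), (f,72)}
  {f} × {71, 73} = {(f,71), (f,73)}
  {f, g} × {71} = {(f,71), (g,71)}
  {f, g} × {73} = {(f,73), (g,73)}
  {g} × {71, 72} = {(g,71), (g,72)}
  {g} × {71, 73} = {(g,71), (g,73)}
  {e} × {71, 72, 73} = {(e,71), (e,72), (e,73)}
  {e, f, g} × {71} = {(e,71), (f,71), (g,71)}
  {e, f, g} × {73} = {(e,73), (f,73), (g,73)}
  {f} × {71, 72, 73} = {(f,71), (f,72), (f,73)}
  {g} × {71, 72, 73} = {(g,71), (g,72), (g,73)}
  {e, f} × {71, 72} = {(e,71), (e,72), (f,71), (f,72)}
  {e, g} × {71, 72} = {(e,71), (e,72), (g,71), (g,72)}
  {e, f} × {71, 73} = {(e,71), (e,73), (f,71), (f,73)}
  {e, g} × {71, 73} = {(e,71), (e,73), (g,71), (g,73)}
  {f, g} × {71, 72} = {(f,71), (f,72), (g,71), (g,72)}
  {f, g} × {71, 73} = {(f,71), (f,73), (g,71), (g,73)}
  {e, f} × {71, 72, 73} = {(e,71), (e,72), (e,73), (f,71), (f,72), (f,73)}
  {e, g} × {71, 72, 73} = {(e,71), (e,72), (e,73), (g,71), (g,72), (g,73)}
  {e, f, g} × {71, 72} = {(e,71), (e,72), (f,71), (f,72), (g,71), (g,72)}
  {e, f, g} × {71, 73} = {(e,71), (e,73), (f,71), (f,73), (g,71), (g,73)}
  {f, g} × {71, 72, 73} = {(f,71), (f,72), (f,73), (g,71), (g,72), (g,73)}
  {e, f, g} × {71, 72, 73} = {(e,71), (e,72), (e,73), (f,71), (f,72), (f,73), (g,71), (g,72), (g,73)}
These 36 distinct sets form the basis B.
Close under arbitrary unions to get τ_{X×Y}; counting gives |τ_{X×Y}| = 216.


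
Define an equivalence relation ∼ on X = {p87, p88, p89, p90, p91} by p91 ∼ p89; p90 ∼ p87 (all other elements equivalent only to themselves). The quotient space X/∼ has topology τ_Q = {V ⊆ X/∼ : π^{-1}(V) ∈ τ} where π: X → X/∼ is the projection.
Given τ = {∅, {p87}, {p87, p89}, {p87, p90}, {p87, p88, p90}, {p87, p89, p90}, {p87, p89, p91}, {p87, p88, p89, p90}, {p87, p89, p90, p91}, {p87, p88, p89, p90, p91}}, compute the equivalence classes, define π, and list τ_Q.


X/∼ = {[p87=p90], [p88], [p89=p91]}; |τ_Q| = 5.

Equivalence classes: [p87=p90], [p88], [p89=p91].
Quotient map π: X → X/∼ sends p87 ↦ [p87=p90], p88 ↦ [p88], p89 ↦ [p89=p91], p90 ↦ [p87=p90], p91 ↦ [p89=p91].
For each subset V ⊆ X/∼, compute π^{-1}(V) ⊆ X and check whether π^{-1}(V) ∈ τ. V is open in τ_Q iff π^{-1}(V) ∈ τ.
  V = {}: π^{-1}(V) = ∅ ∈ τ ✓.
  V = {[p87=p90]}: π^{-1}(V) = {p87, p90} ∈ τ ✓.
  V = {[p88]}: π^{-1}(V) = {p88} ∉ τ ✗.
  V = {[p87=p90], [p88]}: π^{-1}(V) = {p87, p88, p90} ∈ τ ✓.
  V = {[p89=p91]}: π^{-1}(V) = {p89, p91} ∉ τ ✗.
  V = {[p87=p90], [p89=p91]}: π^{-1}(V) = {p87, p89, p90, p91} ∈ τ ✓.
  V = {[p88], [p89=p91]}: π^{-1}(V) = {p88, p89, p91} ∉ τ ✗.
  V = {[p87=p90], [p88], [p89=p91]}: π^{-1}(V) = {p87, p88, p89, p90, p91} ∈ τ ✓.
Open sets in the quotient: τ_Q = {{}, {[p87=p90]}, {[p87=p90], [p88]}, {[p87=p90], [p89=p91]}, {[p87=p90], [p88], [p89=p91]}} (5 elements).


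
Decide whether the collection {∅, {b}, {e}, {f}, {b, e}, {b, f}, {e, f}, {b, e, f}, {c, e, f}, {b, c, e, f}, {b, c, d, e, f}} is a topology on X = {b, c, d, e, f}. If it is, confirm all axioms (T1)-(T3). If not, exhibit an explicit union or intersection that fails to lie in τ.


τ IS a topology on X.

Axiom (T1): ∅ ∈ τ? Yes; X ∈ τ? Yes.
Axiom (T2/T3): check pairwise unions and intersections of members of τ.
All pairwise intersections and unions checked — each lies in τ. Therefore τ satisfies (T1), (T2), (T3): it IS a topology on X.


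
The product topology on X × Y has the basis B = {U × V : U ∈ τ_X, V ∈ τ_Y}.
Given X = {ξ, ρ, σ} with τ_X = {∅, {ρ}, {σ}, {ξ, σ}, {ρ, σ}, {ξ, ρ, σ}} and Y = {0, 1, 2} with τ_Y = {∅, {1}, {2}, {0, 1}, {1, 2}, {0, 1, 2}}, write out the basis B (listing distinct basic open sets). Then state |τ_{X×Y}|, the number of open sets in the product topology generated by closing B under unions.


Basis B = {∅ × ∅, {ρ} × {1}, {ρ} × {2}, {σ} × {1}, {σ} × {2}, {ξ, σ} × {1}, {ξ, σ} × {2}, {ρ} × {0, 1}, {ρ} × {1, 2}, {ρ, σ} × {1}, {ρ, σ} × {2}, {σ} × {0, 1}, {σ} × {1, 2}, {ξ, ρ, σ} × {1}, {ξ, ρ, σ} × {2}, {ρ} × {0, 1, 2}, {σ} × {0, 1, 2}, {ξ, σ} × {0, 1}, {ξ, σ} × {1, 2}, {ρ, σ} × {0, 1}, {ρ, σ} × {1, 2}, {ξ, σ} × {0, 1, 2}, {ξ, ρ, σ} × {0, 1}, {ξ, ρ, σ} × {1, 2}, {ρ, σ} × {0, 1, 2}, {ξ, ρ, σ} × {0, 1, 2}}; |τ_{X×Y}| = 108.

Enumerate products U × V with U ∈ τ_X, V ∈ τ_Y (deduplicated):
  ∅ × ∅ = {} (∅)
  {ρ} × {1} = {(ρ,1)}
  {ρ} × {2} = {(ρ,2)}
  {σ} × {1} = {(σ,1)}
  {σ} × {2} = {(σ,2)}
  {ξ, σ} × {1} = {(ξ,1), (σ,1)}
  {ξ, σ} × {2} = {(ξ,2), (σ,2)}
  {ρ} × {0, 1} = {(ρ,0), (ρ,1)}
  {ρ} × {1, 2} = {(ρ,1), (ρ,2)}
  {ρ, σ} × {1} = {(ρ,1), (σ,1)}
  {ρ, σ} × {2} = {(ρ,2), (σ,2)}
  {σ} × {0, 1} = {(σ,0), (σ,1)}
  {σ} × {1, 2} = {(σ,1), (σ,2)}
  {ξ, ρ, σ} × {1} = {(ξ,1), (ρ,1), (σ,1)}
  {ξ, ρ, σ} × {2} = {(ξ,2), (ρ,2), (σ,2)}
  {ρ} × {0, 1, 2} = {(ρ,0), (ρ,1), (ρ,2)}
  {σ} × {0, 1, 2} = {(σ,0), (σ,1), (σ,2)}
  {ξ, σ} × {0, 1} = {(ξ,0), (ξ,1), (σ,0), (σ,1)}
  {ξ, σ} × {1, 2} = {(ξ,1), (ξ,2), (σ,1), (σ,2)}
  {ρ, σ} × {0, 1} = {(ρ,0), (ρ,1), (σ,0), (σ,1)}
  {ρ, σ} × {1, 2} = {(ρ,1), (ρ,2), (σ,1), (σ,2)}
  {ξ, σ} × {0, 1, 2} = {(ξ,0), (ξ,1), (ξ,2), (σ,0), (σ,1), (σ,2)}
  {ξ, ρ, σ} × {0, 1} = {(ξ,0), (ξ,1), (ρ,0), (ρ,1), (σ,0), (σ,1)}
  {ξ, ρ, σ} × {1, 2} = {(ξ,1), (ξ,2), (ρ,1), (ρ,2), (σ,1), (σ,2)}
  {ρ, σ} × {0, 1, 2} = {(ρ,0), (ρ,1), (ρ,2), (σ,0), (σ,1), (σ,2)}
  {ξ, ρ, σ} × {0, 1, 2} = {(ξ,0), (ξ,1), (ξ,2), (ρ,0), (ρ,1), (ρ,2), (σ,0), (σ,1), (σ,2)}
These 26 distinct sets form the basis B.
Close under arbitrary unions to get τ_{X×Y}; counting gives |τ_{X×Y}| = 108.
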